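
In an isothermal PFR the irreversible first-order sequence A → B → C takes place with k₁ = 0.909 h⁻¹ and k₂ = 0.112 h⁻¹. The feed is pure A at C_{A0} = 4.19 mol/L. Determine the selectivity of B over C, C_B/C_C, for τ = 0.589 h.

Solving the coupled first-order balances gives C_B(τ) = [k₁/(k₂−k₁)]·C_{A0}·(e^(−k₁τ) − e^(−k₂τ)).
e^(−k₁τ) = e^(−0.909×0.589) = e^(−0.5354) = 0.5854; e^(−k₂τ) = e^(−0.06597) = 0.9362.
C_B = 0.909×4.19/(0.112−0.909) × (0.5854−0.9362) = (-4.779)×(-0.3507) = 1.676 mol/L.
C_A = C_{A0}e^(−k₁τ) = 2.453 mol/L, so C_C = C_{A0}−C_A−C_B = 0.06098 mol/L; C_B/C_C = 27.5.

27.5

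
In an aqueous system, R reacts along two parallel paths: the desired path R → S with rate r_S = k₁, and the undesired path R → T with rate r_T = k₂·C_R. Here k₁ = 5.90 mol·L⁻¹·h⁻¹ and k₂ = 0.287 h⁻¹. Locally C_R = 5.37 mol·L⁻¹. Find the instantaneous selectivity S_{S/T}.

3.83

S_{S/T} = r_S/r_T = (k₁)/(k₂·C_R) = (k₁/k₂)·C_R⁻¹.
= (5.90) / (0.287×5.370) = 5.900/1.541 = 3.83.
The undesired path is higher order in R, so low C_R (CSTR or dilute feed) favours S.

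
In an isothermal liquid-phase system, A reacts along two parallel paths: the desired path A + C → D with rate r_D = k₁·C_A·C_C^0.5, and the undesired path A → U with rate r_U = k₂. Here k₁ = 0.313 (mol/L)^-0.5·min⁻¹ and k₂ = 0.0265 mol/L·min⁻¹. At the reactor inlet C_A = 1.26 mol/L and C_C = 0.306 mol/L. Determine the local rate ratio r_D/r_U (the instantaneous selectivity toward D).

8.23

S_{D/U} = r_D/r_U = (k₁·C_A·C_C^0.5)/(k₂) = (k₁/k₂)·C_A·C_C^0.5.
= (0.313×1.260×0.3060^0.5) / (0.0265) = 0.2182/0.02650 = 8.23.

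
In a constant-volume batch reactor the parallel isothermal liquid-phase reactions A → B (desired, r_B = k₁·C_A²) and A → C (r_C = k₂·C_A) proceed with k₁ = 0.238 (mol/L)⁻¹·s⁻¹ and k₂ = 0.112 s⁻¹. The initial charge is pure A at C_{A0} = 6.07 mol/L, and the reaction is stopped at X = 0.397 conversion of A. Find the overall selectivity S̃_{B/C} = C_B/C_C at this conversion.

C_A = C_{A0}(1−X) = 3.660 mol/L.
Along a PFR/batch, dC_C/dC_A = −r_C/(r_B+r_C) = −k₂/(k₂+k₁·C_A).
Integrating from C_{A0} to C_A: C_C = (0.112/0.238)·ln[(0.112+0.238·6.07)/(0.112+0.238·3.66)] = 0.4706·ln(1.557/0.9831) = 0.2163 mol/L.
Then C_B = (C_{A0}−C_A) − C_C = 2.410 − 0.2163 = 2.194 mol/L.
S̃_{B/C} = C_B/C_C = 2.194/0.2163 = 10.1.

10.1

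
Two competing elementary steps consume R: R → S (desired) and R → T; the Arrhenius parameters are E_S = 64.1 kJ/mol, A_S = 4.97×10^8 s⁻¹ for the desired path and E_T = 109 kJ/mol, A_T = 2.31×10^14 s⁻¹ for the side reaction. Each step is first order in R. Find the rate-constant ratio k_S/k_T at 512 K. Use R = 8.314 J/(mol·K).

0.0820

Since both paths have the same order in R, the concentration cancels and S_{S/T} = k_S/k_T = (A_S/A_T)·exp[(E_T−E_S)/(RT)].
(E_T−E_S)/(RT) = (109−64.1)×10³/(8.314×512) = 44900/4257 = 10.55.
k_S/k_T = (4.97×10^8/2.31×10^14)·exp(10.55) = 2.152×10^-6 × 38098 = 0.0820.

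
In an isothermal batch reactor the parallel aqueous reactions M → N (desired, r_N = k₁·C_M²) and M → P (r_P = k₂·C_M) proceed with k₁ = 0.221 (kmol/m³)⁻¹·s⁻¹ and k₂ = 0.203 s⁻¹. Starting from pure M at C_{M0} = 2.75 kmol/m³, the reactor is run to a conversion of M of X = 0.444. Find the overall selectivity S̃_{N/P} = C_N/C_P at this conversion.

2.28

C_M = C_{M0}(1−X) = 1.529 kmol/m³.
Along a PFR/batch, dC_P/dC_M = −r_P/(r_N+r_P) = −k₂/(k₂+k₁·C_M).
Integrating from C_{M0} to C_M: C_P = (0.203/0.221)·ln[(0.203+0.221·2.75)/(0.203+0.221·1.53)] = 0.9186·ln(0.8108/0.5409) = 0.3717 kmol/m³.
Then C_N = (C_{M0}−C_M) − C_P = 1.221 − 0.3717 = 0.8493 kmol/m³.
S̃_{N/P} = C_N/C_P = 0.8493/0.3717 = 2.28.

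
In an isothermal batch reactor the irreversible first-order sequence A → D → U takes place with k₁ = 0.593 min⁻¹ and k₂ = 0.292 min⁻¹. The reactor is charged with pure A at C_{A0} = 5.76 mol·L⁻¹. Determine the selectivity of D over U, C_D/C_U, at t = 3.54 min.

For first-order series with pure A initially, C_D(t) = k₁C_{A0}/(k₂−k₁)·(e^(−k₁t) − e^(−k₂t)).
e^(−k₁t) = e^(−0.593×3.54) = e^(−2.099) = 0.1226; e^(−k₂t) = e^(−1.034) = 0.3557.
C_D = 0.593×5.76/(0.292−0.593) × (0.1226−0.3557) = (-11.35)×(-0.2331) = 2.646 mol·L⁻¹.
C_A = C_{A0}e^(−k₁t) = 0.7059 mol·L⁻¹, so C_U = C_{A0}−C_A−C_D = 2.408 mol·L⁻¹; C_D/C_U = 1.10.

1.10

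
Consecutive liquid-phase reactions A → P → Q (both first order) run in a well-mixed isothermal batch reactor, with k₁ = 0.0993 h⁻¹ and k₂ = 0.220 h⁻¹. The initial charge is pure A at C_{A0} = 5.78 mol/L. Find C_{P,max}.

1.36 mol/L

For a first-order series the maximum intermediate yield is C_{P,max}/C_{A0} = (k₁/k₂)^[k₂/(k₂−k₁)].
= (0.0993/0.220)^(0.220/(0.220−0.0993)) = (0.4514)^(1.823) = 0.2346.
C_{P,max} = 0.2346×5.78 = 1.36 mol/L.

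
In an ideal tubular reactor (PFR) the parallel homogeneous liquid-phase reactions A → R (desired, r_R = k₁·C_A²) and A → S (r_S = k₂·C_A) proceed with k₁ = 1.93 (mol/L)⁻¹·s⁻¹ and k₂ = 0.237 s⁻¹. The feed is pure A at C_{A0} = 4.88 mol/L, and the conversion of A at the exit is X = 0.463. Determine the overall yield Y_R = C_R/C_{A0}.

C_A = C_{A0}(1−X) = 2.621 mol/L.
Along a PFR/batch, dC_S/dC_A = −r_S/(r_R+r_S) = −k₂/(k₂+k₁·C_A).
Integrating from C_{A0} to C_A: C_S = (0.237/1.93)·ln[(0.237+1.93·4.88)/(0.237+1.93·2.62)] = 0.1228·ln(9.655/5.295) = 0.07378 mol/L.
Then C_R = (C_{A0}−C_A) − C_S = 2.259 − 0.07378 = 2.186 mol/L.
Y_R = C_R/C_{A0} = 2.186/4.88 = 0.448.

0.448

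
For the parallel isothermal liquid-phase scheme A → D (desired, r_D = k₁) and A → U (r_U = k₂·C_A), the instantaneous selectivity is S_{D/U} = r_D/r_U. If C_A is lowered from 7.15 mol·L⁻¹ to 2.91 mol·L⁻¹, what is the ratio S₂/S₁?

2.46

S_{D/U} = (k₁/k₂)·C_A⁻¹, so S₂/S₁ = (C_{A,2}/C_{A,1})⁻¹.
= 7.15/2.91 = 2.46.
Selectivity toward D rises as C_A falls — low-concentration operation is favoured.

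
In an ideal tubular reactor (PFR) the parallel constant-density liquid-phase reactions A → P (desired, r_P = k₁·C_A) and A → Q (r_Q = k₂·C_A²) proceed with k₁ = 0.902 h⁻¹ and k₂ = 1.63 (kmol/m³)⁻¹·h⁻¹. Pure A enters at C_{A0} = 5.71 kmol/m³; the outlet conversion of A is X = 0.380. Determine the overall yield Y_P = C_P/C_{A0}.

C_A = C_{A0}(1−X) = 3.540 kmol/m³.
Along a PFR/batch, dC_P/dC_A = −r_P/(r_P+r_Q) = −k₁/(k₁+k₂·C_A).
Integrating from C_{A0} to C_A: C_P = (0.902/1.63)·ln[(0.902+1.63·5.71)/(0.902+1.63·3.54)] = 0.5534·ln(10.21/6.673) = 0.2354 kmol/m³.
Y_P = C_P/C_{A0} = 0.2354/5.71 = 0.0412.

0.0412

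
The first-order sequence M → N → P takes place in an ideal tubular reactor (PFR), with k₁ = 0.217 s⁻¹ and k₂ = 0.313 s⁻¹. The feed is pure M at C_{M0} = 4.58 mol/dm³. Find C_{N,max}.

Evaluating C_N at τ_opt = ln(k₂/k₁)/(k₂−k₁) gives C_{N,max}/C_{M0} = (k₁/k₂)^[k₂/(k₂−k₁)].
= (0.217/0.313)^(0.313/(0.313−0.217)) = (0.6933)^(3.260) = 0.3029.
C_{N,max} = 0.3029×4.58 = 1.39 mol/dm³.

1.39 mol/dm³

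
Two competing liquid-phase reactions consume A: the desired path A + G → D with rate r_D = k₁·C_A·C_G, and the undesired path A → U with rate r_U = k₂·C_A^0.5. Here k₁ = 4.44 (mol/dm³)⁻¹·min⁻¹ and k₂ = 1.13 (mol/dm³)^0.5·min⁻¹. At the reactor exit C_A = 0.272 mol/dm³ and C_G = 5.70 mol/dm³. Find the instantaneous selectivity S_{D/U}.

11.7

S_{D/U} = r_D/r_U = (k₁·C_A·C_G)/(k₂·C_A^0.5) = (k₁/k₂)·C_A^0.5·C_G.
= (4.44×0.2720×5.700) / (1.13×0.2720^0.5) = 6.884/0.5893 = 11.7.
Since the desired path is higher order in A, keeping C_A high (PFR or concentrated feed) favours D.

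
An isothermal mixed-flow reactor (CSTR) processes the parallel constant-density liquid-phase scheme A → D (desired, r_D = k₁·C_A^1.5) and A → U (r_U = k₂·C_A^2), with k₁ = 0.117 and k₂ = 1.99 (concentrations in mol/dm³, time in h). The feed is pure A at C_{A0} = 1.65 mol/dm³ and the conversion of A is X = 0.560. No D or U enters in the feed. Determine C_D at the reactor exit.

Exit C_A = C_{A0}(1−X) = 1.65×0.440 = 0.7260 mol/dm³.
Rates in a CSTR are evaluated at the outlet concentration: r_D = 0.117×0.7260^1.5 = 0.07238, r_U = 1.99×0.7260^2 = 1.049.
Fraction of consumed A going to D: r_D/(r_D+r_U) = 0.06455.
C_D = 0.06455·C_{A0}·X = 0.06455×1.65×0.560 = 0.0596 mol/dm³.

0.0596 mol/dm³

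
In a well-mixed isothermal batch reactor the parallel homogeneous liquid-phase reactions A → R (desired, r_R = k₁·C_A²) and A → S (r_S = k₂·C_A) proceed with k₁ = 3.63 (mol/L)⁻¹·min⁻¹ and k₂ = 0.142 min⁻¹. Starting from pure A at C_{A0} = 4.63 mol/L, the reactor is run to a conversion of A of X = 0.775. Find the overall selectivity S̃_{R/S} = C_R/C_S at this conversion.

61.7

C_A = C_{A0}(1−X) = 1.042 mol/L.
Along a PFR/batch, dC_S/dC_A = −r_S/(r_R+r_S) = −k₂/(k₂+k₁·C_A).
Integrating from C_{A0} to C_A: C_S = (0.142/3.63)·ln[(0.142+3.63·4.63)/(0.142+3.63·1.04)] = 0.03912·ln(16.95/3.924) = 0.05724 mol/L.
Then C_R = (C_{A0}−C_A) − C_S = 3.588 − 0.05724 = 3.531 mol/L.
S̃_{R/S} = C_R/C_S = 3.531/0.05724 = 61.7.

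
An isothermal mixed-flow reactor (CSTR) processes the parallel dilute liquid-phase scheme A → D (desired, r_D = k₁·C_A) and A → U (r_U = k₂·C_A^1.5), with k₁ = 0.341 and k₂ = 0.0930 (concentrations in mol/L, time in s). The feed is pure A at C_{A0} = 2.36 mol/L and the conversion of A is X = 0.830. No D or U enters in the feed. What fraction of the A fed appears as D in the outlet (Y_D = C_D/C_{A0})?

Exit C_A = C_{A0}(1−X) = 2.36×0.170 = 0.4012 mol/L.
In a CSTR the entire volume is at exit conditions, so r_D = 0.341×0.4012 = 0.1368 and r_U = 0.0930×0.4012^1.5 = 0.02363.
Fraction of consumed A going to D: r_D/(r_D+r_U) = 0.8527.
C_D = 0.8527·C_{A0}·X = 0.8527×2.36×0.830 = 1.67 mol/L; Y_D = C_D/C_{A0} = 0.708.

0.708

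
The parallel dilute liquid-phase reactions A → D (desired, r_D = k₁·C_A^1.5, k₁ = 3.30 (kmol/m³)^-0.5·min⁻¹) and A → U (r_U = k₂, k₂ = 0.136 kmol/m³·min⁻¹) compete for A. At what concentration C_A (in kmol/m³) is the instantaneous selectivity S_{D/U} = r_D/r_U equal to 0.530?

S_{D/U} = (k₁/k₂)·C_A^1.5 ⇒ C_A = (S·k₂/k₁)^(1/1.5).
= (0.530×0.136/3.30)^(0.6667) = (0.02184)^(0.6667) = 0.0781 kmol/m³.

0.0781 kmol/m³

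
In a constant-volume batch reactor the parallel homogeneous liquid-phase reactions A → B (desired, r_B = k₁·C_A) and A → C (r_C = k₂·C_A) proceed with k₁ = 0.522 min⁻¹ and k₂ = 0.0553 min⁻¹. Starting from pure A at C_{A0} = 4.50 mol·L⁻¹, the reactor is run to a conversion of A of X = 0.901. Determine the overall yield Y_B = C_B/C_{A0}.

0.815

C_A = C_{A0}(1−X) = 0.4455 mol·L⁻¹.
Both paths are first order in A, so the instantaneous fraction to B is constant: dC_B/d(−C_A) = k₁/(k₁+k₂) = 0.9042.
C_B = 0.9042·(C_{A0}−C_A) = 0.9042×4.054 = 3.67 mol·L⁻¹.
Y_B = C_B/C_{A0} = 3.666/4.50 = 0.815.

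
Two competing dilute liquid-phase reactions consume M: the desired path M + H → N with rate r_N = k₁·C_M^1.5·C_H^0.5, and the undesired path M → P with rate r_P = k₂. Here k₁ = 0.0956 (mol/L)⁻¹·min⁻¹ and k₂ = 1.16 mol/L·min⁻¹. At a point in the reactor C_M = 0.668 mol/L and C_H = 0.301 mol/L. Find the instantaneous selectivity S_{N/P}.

S_{N/P} = r_N/r_P = (k₁·C_M^1.5·C_H^0.5)/(k₂) = (k₁/k₂)·C_M^1.5·C_H^0.5.
= (0.0956×0.6680^1.5×0.3010^0.5) / (1.16) = 0.02864/1.160 = 0.0247.
Since the desired path is higher order in M, keeping C_M high (PFR or concentrated feed) favours N.

0.0247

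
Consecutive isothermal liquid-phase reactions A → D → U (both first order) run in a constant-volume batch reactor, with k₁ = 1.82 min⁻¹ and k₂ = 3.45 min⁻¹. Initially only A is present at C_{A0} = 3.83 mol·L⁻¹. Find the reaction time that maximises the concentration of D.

0.392 min

The intermediate peaks when r₁ = r₂, i.e. k₁e^(−k₁t) = k₂e^(−k₂t), giving t_opt = ln(k₂/k₁)/(k₂−k₁).
= ln(3.45/1.82)/(3.45−1.82) = ln(1.896)/1.630 = 0.6395/1.630 = 0.392 min.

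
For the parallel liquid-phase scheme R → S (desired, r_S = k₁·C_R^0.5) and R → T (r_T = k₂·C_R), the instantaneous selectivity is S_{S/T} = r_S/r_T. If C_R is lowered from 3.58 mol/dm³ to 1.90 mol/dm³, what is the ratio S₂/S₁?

S_{S/T} = (k₁/k₂)·C_R^-0.5, so S₂/S₁ = (C_{R,2}/C_{R,1})^-0.5.
= (1.90/3.58)^(-0.5) = (0.5307)^(-0.5) = 1.37.
Selectivity toward S rises as C_R falls — low-concentration operation is favoured.

1.37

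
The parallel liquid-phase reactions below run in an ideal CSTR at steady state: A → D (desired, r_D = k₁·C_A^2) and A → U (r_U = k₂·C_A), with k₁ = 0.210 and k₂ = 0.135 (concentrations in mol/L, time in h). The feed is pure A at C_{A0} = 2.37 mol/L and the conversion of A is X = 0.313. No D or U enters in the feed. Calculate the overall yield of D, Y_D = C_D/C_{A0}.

0.224

Exit C_A = C_{A0}(1−X) = 2.37×0.687 = 1.628 mol/L.
A CSTR operates uniformly at the exit composition, giving r_D = 0.5567 and r_U = 0.2198 (each k·C_A^n at C_A = 1.628).
Fraction of consumed A going to D: r_D/(r_D+r_U) = 0.7169.
C_D = 0.7169·C_{A0}·X = 0.7169×2.37×0.313 = 0.532 mol/L; Y_D = C_D/C_{A0} = 0.224.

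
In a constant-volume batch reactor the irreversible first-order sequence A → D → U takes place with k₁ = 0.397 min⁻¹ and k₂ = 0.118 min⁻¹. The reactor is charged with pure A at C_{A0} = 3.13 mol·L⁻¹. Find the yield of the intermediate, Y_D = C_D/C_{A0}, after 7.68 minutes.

0.507

For first-order series with pure A initially, C_D(t) = k₁C_{A0}/(k₂−k₁)·(e^(−k₁t) − e^(−k₂t)).
e^(−k₁t) = e^(−0.397×7.68) = e^(−3.049) = 0.04741; e^(−k₂t) = e^(−0.9062) = 0.4040.
C_D = 0.397×3.13/(0.118−0.397) × (0.04741−0.4040) = (-4.454)×(-0.3566) = 1.588 mol·L⁻¹.
Y_D = C_D/C_{A0} = 1.588/3.13 = 0.507.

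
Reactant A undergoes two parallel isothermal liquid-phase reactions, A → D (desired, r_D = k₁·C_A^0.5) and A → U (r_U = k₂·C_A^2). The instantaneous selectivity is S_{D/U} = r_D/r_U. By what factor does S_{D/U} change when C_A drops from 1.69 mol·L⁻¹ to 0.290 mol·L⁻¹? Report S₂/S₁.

14.1

S_{D/U} = (k₁/k₂)·C_A^-1.5, so S₂/S₁ = (C_{A,2}/C_{A,1})^-1.5.
= (0.290/1.69)^(-1.5) = (0.1716)^(-1.5) = 14.1.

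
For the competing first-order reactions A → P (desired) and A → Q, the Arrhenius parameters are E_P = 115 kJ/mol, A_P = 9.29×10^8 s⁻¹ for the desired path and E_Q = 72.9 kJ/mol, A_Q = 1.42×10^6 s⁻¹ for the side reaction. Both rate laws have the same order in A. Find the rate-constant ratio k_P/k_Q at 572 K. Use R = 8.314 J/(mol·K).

With equal orders, S_{P/Q} = k_P/k_Q = (A_P/A_Q)·exp[(E_Q−E_P)/(RT)].
(E_Q−E_P)/(RT) = (72.9−115)×10³/(8.314×572) = -42100/4756 = -8.853.
k_P/k_Q = (9.29×10^8/1.42×10^6)·exp(-8.853) = 654.2 × 1.430×10^-4 = 0.0936.
Since E_P > E_Q, raising the temperature improves selectivity toward P.

0.0936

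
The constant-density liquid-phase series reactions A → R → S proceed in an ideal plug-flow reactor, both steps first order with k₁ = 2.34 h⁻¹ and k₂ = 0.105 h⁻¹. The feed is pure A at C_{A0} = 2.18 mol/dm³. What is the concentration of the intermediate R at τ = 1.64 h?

1.87 mol/dm³

For first-order series with pure A initially, C_R(τ) = k₁C_{A0}/(k₂−k₁)·(e^(−k₁τ) − e^(−k₂τ)).
e^(−k₁τ) = e^(−2.34×1.64) = e^(−3.838) = 0.02155; e^(−k₂τ) = e^(−0.1722) = 0.8418.
C_R = 2.34×2.18/(0.105−2.34) × (0.02155−0.8418) = (-2.282)×(-0.8203) = 1.872 mol/dm³.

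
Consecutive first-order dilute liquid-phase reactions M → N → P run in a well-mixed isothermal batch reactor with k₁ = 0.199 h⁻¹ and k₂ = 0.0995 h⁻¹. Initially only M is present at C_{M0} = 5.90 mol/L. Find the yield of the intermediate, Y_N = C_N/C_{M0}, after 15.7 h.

Solving the coupled first-order balances gives C_N(t) = [k₁/(k₂−k₁)]·C_{M0}·(e^(−k₁t) − e^(−k₂t)).
e^(−k₁t) = e^(−0.199×15.7) = e^(−3.124) = 0.04397; e^(−k₂t) = e^(−1.562) = 0.2097.
C_N = 0.199×5.90/(0.0995−0.199) × (0.04397−0.2097) = (-11.80)×(-0.1657) = 1.955 mol/L.
Y_N = C_N/C_{M0} = 1.955/5.90 = 0.331.

0.331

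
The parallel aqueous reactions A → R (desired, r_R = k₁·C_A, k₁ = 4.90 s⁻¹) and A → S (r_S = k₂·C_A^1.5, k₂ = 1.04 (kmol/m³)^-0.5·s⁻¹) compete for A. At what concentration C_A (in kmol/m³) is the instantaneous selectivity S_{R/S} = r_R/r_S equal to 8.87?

0.282 kmol/m³

S_{R/S} = (k₁/k₂)·C_A^-0.5 ⇒ C_A = (S·k₂/k₁)^(-2).
= (8.87×1.04/4.90)^(-2) = (1.883)^(-2) = 0.282 kmol/m³.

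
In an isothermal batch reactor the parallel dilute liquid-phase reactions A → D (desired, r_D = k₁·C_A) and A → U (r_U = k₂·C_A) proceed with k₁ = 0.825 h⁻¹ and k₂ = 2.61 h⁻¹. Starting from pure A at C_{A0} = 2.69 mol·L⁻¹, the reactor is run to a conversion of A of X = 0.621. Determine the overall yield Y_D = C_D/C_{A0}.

0.149

C_A = C_{A0}(1−X) = 1.020 mol·L⁻¹.
Both paths are first order in A, so the instantaneous fraction to D is constant: dC_D/d(−C_A) = k₁/(k₁+k₂) = 0.2402.
C_D = 0.2402·(C_{A0}−C_A) = 0.2402×1.670 = 0.401 mol·L⁻¹.
Y_D = C_D/C_{A0} = 0.4012/2.69 = 0.149.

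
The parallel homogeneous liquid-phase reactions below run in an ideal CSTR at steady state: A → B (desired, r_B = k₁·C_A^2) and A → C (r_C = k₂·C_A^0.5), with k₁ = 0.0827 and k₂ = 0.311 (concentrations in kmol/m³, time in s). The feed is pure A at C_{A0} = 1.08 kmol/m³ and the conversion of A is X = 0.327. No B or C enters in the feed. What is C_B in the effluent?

Exit C_A = C_{A0}(1−X) = 1.08×0.673 = 0.7268 kmol/m³.
A CSTR operates uniformly at the exit composition, giving r_B = 0.04369 and r_C = 0.2651 (each k·C_A^n at C_A = 0.7268).
Fraction of consumed A going to B: r_B/(r_B+r_C) = 0.1415.
C_B = 0.1415·C_{A0}·X = 0.1415×1.08×0.327 = 0.0500 kmol/m³.

0.0500 kmol/m³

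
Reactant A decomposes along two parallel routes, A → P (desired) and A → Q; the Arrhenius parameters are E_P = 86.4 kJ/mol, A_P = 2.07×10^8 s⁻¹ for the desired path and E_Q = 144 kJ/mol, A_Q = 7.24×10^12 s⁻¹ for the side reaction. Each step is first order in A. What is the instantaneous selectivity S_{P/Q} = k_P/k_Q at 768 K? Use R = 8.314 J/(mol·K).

Since both paths have the same order in A, the concentration cancels and S_{P/Q} = k_P/k_Q = (A_P/A_Q)·exp[(E_Q−E_P)/(RT)].
(E_Q−E_P)/(RT) = (144−86.4)×10³/(8.314×768) = 57600/6385 = 9.021.
k_P/k_Q = (2.07×10^8/7.24×10^12)·exp(9.021) = 2.859×10^-5 × 8274 = 0.237.
Since E_P < E_Q, lowering the temperature improves selectivity toward P.

0.237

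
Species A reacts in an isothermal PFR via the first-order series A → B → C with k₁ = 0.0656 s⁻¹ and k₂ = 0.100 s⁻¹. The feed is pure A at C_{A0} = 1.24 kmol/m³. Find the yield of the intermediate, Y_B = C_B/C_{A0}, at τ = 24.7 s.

0.216

Solving the coupled first-order balances gives C_B(τ) = [k₁/(k₂−k₁)]·C_{A0}·(e^(−k₁τ) − e^(−k₂τ)).
e^(−k₁τ) = e^(−0.0656×24.7) = e^(−1.620) = 0.1978; e^(−k₂τ) = e^(−2.470) = 0.08458.
C_B = 0.0656×1.24/(0.100−0.0656) × (0.1978−0.08458) = 2.365×0.1133 = 0.2678 kmol/m³.
Y_B = C_B/C_{A0} = 0.2678/1.24 = 0.216.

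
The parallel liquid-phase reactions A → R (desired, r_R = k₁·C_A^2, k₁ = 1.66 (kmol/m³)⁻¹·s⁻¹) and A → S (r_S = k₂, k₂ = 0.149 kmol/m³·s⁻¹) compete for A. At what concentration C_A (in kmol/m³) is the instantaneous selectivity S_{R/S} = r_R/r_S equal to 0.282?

0.159 kmol/m³

S_{R/S} = (k₁/k₂)·C_A^2 ⇒ C_A = (S·k₂/k₁)^(0.5).
= (0.282×0.149/1.66)^(0.5) = (0.02531)^(0.5) = 0.159 kmol/m³.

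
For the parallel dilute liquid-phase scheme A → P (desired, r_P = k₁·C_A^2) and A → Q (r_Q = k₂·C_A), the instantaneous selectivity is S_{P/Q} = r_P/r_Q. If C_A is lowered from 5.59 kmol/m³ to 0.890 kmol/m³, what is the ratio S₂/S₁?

0.159

S_{P/Q} = (k₁/k₂)·C_A, so S₂/S₁ = (C_{A,2}/C_{A,1}).
= 0.890/5.59 = 0.159.
Selectivity toward P falls as C_A falls — high-concentration operation is favoured.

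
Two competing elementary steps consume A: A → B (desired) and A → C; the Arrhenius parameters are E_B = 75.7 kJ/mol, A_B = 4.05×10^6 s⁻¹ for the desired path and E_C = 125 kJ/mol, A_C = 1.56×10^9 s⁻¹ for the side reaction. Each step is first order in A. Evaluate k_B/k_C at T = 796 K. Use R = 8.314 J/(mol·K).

k_B/k_C = (A_B/A_C)·exp[−(E_B−E_C)/(RT)] = (A_B/A_C)·exp[(E_C−E_B)/(RT)].
(E_C−E_B)/(RT) = (125−75.7)×10³/(8.314×796) = 49300/6618 = 7.449.
k_B/k_C = (4.05×10^6/1.56×10^9)·exp(7.449) = 0.002596 × 1719 = 4.46.
Since E_B < E_C, lowering the temperature improves selectivity toward B.

4.46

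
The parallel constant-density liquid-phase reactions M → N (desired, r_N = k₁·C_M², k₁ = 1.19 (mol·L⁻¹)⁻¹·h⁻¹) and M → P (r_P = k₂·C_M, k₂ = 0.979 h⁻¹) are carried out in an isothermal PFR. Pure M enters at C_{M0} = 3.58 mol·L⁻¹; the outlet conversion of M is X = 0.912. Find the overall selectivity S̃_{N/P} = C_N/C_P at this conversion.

C_M = C_{M0}(1−X) = 0.3150 mol·L⁻¹.
Along a PFR/batch, dC_P/dC_M = −r_P/(r_N+r_P) = −k₂/(k₂+k₁·C_M).
Integrating from C_{M0} to C_M: C_P = (0.979/1.19)·ln[(0.979+1.19·3.58)/(0.979+1.19·0.315)] = 0.8227·ln(5.239/1.354) = 1.113 mol·L⁻¹.
Then C_N = (C_{M0}−C_M) − C_P = 3.265 − 1.113 = 2.152 mol·L⁻¹.
S̃_{N/P} = C_N/C_P = 2.152/1.113 = 1.93.

1.93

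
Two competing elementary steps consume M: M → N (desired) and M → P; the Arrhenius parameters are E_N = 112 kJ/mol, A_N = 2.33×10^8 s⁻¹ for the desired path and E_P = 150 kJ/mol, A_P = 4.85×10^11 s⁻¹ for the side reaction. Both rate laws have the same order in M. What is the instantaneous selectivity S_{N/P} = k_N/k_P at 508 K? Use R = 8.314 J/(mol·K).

k_N/k_P = (A_N/A_P)·exp[−(E_N−E_P)/(RT)] = (A_N/A_P)·exp[(E_P−E_N)/(RT)].
(E_P−E_N)/(RT) = (150−112)×10³/(8.314×508) = 38000/4224 = 8.997.
k_N/k_P = (2.33×10^8/4.85×10^11)·exp(8.997) = 4.804×10^-4 × 8081 = 3.88.

3.88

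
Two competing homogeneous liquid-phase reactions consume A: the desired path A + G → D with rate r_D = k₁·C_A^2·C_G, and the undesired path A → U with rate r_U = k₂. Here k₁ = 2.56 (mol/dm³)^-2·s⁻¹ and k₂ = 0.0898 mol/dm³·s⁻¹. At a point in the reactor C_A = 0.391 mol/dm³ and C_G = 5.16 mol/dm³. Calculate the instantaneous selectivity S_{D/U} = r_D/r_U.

S_{D/U} = r_D/r_U = (k₁·C_A^2·C_G)/(k₂) = (k₁/k₂)·C_A^2·C_G.
= (2.56×0.3910^2×5.160) / (0.0898) = 2.019/0.08980 = 22.5.
Since the desired path is higher order in A, keeping C_A high (PFR or concentrated feed) favours D.

22.5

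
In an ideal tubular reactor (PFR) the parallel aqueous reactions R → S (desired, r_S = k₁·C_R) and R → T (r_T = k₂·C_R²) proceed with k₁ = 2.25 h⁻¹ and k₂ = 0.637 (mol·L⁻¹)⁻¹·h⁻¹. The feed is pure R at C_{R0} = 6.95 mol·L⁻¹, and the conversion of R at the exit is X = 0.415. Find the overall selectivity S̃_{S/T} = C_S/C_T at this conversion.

0.650

C_R = C_{R0}(1−X) = 4.066 mol·L⁻¹.
Along a PFR/batch, dC_S/dC_R = −r_S/(r_S+r_T) = −k₁/(k₁+k₂·C_R).
Integrating from C_{R0} to C_R: C_S = (2.25/0.637)·ln[(2.25+0.637·6.95)/(2.25+0.637·4.07)] = 3.532·ln(6.677/4.840) = 1.137 mol·L⁻¹.
C_T = (C_{R0}−C_R)−C_S = 1.748 mol·L⁻¹; S̃_{S/T} = 1.137/1.748 = 0.650.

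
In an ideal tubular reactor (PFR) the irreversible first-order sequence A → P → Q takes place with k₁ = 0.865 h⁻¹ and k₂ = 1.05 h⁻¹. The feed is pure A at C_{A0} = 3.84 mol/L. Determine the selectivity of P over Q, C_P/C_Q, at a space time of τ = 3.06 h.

Solving the coupled first-order balances gives C_P(τ) = [k₁/(k₂−k₁)]·C_{A0}·(e^(−k₁τ) − e^(−k₂τ)).
e^(−k₁τ) = e^(−0.865×3.06) = e^(−2.647) = 0.07087; e^(−k₂τ) = e^(−3.213) = 0.04024.
C_P = 0.865×3.84/(1.05−0.865) × (0.07087−0.04024) = 17.95×0.03063 = 0.5500 mol/L.
C_A = C_{A0}e^(−k₁τ) = 0.2721 mol/L, so C_Q = C_{A0}−C_A−C_P = 3.018 mol/L; C_P/C_Q = 0.182.

0.182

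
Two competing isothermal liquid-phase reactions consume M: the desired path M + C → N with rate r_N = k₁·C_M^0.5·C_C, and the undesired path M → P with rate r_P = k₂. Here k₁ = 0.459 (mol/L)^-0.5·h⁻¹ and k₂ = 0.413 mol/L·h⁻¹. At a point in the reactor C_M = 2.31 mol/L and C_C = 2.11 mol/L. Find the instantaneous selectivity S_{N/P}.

3.56

S_{N/P} = r_N/r_P = (k₁·C_M^0.5·C_C)/(k₂) = (k₁/k₂)·C_M^0.5·C_C.
= (0.459×2.310^0.5×2.110) / (0.413) = 1.472/0.4130 = 3.56.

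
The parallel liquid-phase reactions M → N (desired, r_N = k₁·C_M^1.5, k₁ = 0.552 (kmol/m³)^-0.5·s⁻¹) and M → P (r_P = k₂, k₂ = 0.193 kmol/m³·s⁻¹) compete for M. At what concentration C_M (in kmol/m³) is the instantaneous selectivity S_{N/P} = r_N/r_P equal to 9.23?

2.18 kmol/m³

S_{N/P} = (k₁/k₂)·C_M^1.5 ⇒ C_M = (S·k₂/k₁)^(1/1.5).
= (9.23×0.193/0.552)^(0.6667) = (3.227)^(0.6667) = 2.18 kmol/m³.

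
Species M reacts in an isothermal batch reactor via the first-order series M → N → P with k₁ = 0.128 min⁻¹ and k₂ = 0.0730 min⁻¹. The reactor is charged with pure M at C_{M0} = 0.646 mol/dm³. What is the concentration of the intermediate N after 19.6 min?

0.237 mol/dm³

The intermediate concentration in a first-order A→B→C sequence is C_N = k₁C_{M0}(e^(−k₁t) − e^(−k₂t))/(k₂−k₁).
e^(−k₁t) = e^(−0.128×19.6) = e^(−2.509) = 0.08137; e^(−k₂t) = e^(−1.431) = 0.2391.
C_N = 0.128×0.646/(0.0730−0.128) × (0.08137−0.2391) = (-1.503)×(-0.1578) = 0.2372 mol/dm³.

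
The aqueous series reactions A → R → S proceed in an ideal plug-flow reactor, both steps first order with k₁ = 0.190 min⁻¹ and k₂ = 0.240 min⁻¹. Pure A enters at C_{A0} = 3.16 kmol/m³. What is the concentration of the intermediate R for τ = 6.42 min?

The intermediate concentration in a first-order A→B→C sequence is C_R = k₁C_{A0}(e^(−k₁τ) − e^(−k₂τ))/(k₂−k₁).
e^(−k₁τ) = e^(−0.190×6.42) = e^(−1.220) = 0.2953; e^(−k₂τ) = e^(−1.541) = 0.2142.
C_R = 0.190×3.16/(0.240−0.190) × (0.2953−0.2142) = 12.01×0.08108 = 0.9736 kmol/m³.

0.974 kmol/m³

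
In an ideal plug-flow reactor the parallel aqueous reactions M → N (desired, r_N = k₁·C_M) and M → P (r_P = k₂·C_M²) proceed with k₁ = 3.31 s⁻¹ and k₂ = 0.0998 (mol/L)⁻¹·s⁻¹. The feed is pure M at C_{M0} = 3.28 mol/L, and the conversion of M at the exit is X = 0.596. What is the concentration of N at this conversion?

C_M = C_{M0}(1−X) = 1.325 mol/L.
Along a PFR/batch, dC_N/dC_M = −r_N/(r_N+r_P) = −k₁/(k₁+k₂·C_M).
Integrating from C_{M0} to C_M: C_N = (3.31/0.0998)·ln[(3.31+0.0998·3.28)/(3.31+0.0998·1.33)] = 33.17·ln(3.637/3.442) = 1.828 mol/L.

1.83 mol/L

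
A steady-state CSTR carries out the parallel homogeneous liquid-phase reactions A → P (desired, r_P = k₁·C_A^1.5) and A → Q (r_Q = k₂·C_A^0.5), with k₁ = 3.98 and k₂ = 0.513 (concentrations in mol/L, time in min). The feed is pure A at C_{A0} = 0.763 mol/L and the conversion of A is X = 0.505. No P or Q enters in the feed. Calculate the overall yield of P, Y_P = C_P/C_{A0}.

0.377

Exit C_A = C_{A0}(1−X) = 0.763×0.495 = 0.3777 mol/L.
Rates in a CSTR are evaluated at the outlet concentration: r_P = 3.98×0.3777^1.5 = 0.9238, r_Q = 0.513×0.3777^0.5 = 0.3153.
Fraction of consumed A going to P: r_P/(r_P+r_Q) = 0.7456.
C_P = 0.7456·C_{A0}·X = 0.7456×0.763×0.505 = 0.287 mol/L; Y_P = C_P/C_{A0} = 0.377.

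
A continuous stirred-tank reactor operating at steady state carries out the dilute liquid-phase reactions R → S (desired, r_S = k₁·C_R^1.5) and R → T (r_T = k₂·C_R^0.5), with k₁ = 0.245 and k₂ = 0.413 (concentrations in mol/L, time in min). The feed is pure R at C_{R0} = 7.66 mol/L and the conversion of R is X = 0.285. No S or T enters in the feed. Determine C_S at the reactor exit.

1.67 mol/L

Exit C_R = C_{R0}(1−X) = 7.66×0.715 = 5.477 mol/L.
In a CSTR the entire volume is at exit conditions, so r_S = 0.245×5.477^1.5 = 3.140 and r_T = 0.413×5.477^0.5 = 0.9665.
Fraction of consumed R going to S: r_S/(r_S+r_T) = 0.7647.
C_S = 0.7647·C_{R0}·X = 0.7647×7.66×0.285 = 1.67 mol/L.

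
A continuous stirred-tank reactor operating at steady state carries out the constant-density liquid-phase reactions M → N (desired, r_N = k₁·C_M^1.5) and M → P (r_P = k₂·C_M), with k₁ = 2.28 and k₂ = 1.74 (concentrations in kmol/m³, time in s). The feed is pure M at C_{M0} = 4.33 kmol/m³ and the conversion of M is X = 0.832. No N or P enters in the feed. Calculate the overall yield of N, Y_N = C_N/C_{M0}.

Exit C_M = C_{M0}(1−X) = 4.33×0.168 = 0.7274 kmol/m³.
Rates in a CSTR are evaluated at the outlet concentration: r_N = 2.28×0.7274^1.5 = 1.415, r_P = 1.74×0.7274 = 1.266.
Fraction of consumed M going to N: r_N/(r_N+r_P) = 0.5278.
C_N = 0.5278·C_{M0}·X = 0.5278×4.33×0.832 = 1.90 kmol/m³; Y_N = C_N/C_{M0} = 0.439.

0.439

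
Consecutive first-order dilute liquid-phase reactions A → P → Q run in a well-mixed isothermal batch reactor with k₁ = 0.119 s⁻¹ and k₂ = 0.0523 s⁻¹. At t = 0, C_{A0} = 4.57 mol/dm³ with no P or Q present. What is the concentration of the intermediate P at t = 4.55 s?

1.68 mol/dm³

Solving the coupled first-order balances gives C_P(t) = [k₁/(k₂−k₁)]·C_{A0}·(e^(−k₁t) − e^(−k₂t)).
e^(−k₁t) = e^(−0.119×4.55) = e^(−0.5414) = 0.5819; e^(−k₂t) = e^(−0.2380) = 0.7882.
C_P = 0.119×4.57/(0.0523−0.119) × (0.5819−0.7882) = (-8.153)×(-0.2063) = 1.682 mol/dm³.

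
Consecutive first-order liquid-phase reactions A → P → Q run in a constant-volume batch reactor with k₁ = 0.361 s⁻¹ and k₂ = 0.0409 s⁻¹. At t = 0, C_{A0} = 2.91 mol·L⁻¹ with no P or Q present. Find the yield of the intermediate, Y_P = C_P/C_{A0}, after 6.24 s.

0.755

For first-order series with pure A initially, C_P(t) = k₁C_{A0}/(k₂−k₁)·(e^(−k₁t) − e^(−k₂t)).
e^(−k₁t) = e^(−0.361×6.24) = e^(−2.253) = 0.1051; e^(−k₂t) = e^(−0.2552) = 0.7747.
C_P = 0.361×2.91/(0.0409−0.361) × (0.1051−0.7747) = (-3.282)×(-0.6696) = 2.198 mol·L⁻¹.
Y_P = C_P/C_{A0} = 2.198/2.91 = 0.755.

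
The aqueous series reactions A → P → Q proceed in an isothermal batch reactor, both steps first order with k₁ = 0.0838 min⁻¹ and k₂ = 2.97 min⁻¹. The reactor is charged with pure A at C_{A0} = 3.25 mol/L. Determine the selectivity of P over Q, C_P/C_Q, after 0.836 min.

For first-order series with pure A initially, C_P(t) = k₁C_{A0}/(k₂−k₁)·(e^(−k₁t) − e^(−k₂t)).
e^(−k₁t) = e^(−0.0838×0.836) = e^(−0.07006) = 0.9323; e^(−k₂t) = e^(−2.483) = 0.08350.
C_P = 0.0838×3.25/(2.97−0.0838) × (0.9323−0.08350) = 0.09436×0.8488 = 0.08010 mol/L.
C_A = C_{A0}e^(−k₁t) = 3.030 mol/L, so C_Q = C_{A0}−C_A−C_P = 0.1398 mol/L; C_P/C_Q = 0.573.

0.573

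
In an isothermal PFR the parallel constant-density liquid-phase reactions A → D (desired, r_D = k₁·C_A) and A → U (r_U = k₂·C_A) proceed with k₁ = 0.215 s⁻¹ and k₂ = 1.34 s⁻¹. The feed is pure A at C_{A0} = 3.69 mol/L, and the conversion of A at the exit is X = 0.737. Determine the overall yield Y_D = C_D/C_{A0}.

0.102

C_A = C_{A0}(1−X) = 0.9705 mol/L.
Both paths are first order in A, so the instantaneous fraction to D is constant: dC_D/d(−C_A) = k₁/(k₁+k₂) = 0.1383.
C_D = 0.1383·(C_{A0}−C_A) = 0.1383×2.720 = 0.376 mol/L.
Y_D = C_D/C_{A0} = 0.3760/3.69 = 0.102.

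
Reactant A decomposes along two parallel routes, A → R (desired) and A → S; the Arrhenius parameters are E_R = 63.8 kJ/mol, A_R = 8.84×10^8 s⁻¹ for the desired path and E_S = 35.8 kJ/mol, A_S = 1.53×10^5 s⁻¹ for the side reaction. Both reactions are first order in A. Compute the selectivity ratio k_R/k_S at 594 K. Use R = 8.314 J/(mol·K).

19.9

Since both paths have the same order in A, the concentration cancels and S_{R/S} = k_R/k_S = (A_R/A_S)·exp[(E_S−E_R)/(RT)].
(E_S−E_R)/(RT) = (35.8−63.8)×10³/(8.314×594) = -28000/4939 = -5.670.
k_R/k_S = (8.84×10^8/1.53×10^5)·exp(-5.670) = 5778 × 0.003449 = 19.9.
Since E_R > E_S, raising the temperature improves selectivity toward R.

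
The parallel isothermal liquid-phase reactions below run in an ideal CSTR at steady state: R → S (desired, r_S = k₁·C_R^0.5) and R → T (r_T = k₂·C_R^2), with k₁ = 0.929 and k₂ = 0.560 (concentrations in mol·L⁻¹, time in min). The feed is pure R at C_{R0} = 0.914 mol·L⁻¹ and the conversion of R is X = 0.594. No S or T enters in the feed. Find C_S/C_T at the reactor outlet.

Exit C_R = C_{R0}(1−X) = 0.914×0.406 = 0.3711 mol·L⁻¹.
Rates in a CSTR are evaluated at the outlet concentration: r_S = 0.929×0.3711^0.5 = 0.5659, r_T = 0.560×0.3711^2 = 0.07711.
Overall selectivity = C_S/C_T = r_Sτ/(r_Tτ) = r_S/r_T = 7.34.

7.34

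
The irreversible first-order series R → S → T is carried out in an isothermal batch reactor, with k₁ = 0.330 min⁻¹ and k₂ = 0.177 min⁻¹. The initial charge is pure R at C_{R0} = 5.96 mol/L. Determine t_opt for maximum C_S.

4.07 min

For first-order series the maximum of C_S occurs at t_opt = ln(k₂/k₁)/(k₂−k₁).
= ln(0.177/0.330)/(0.177−0.330) = ln(0.5364)/-0.1530 = -0.6229/-0.1530 = 4.07 min.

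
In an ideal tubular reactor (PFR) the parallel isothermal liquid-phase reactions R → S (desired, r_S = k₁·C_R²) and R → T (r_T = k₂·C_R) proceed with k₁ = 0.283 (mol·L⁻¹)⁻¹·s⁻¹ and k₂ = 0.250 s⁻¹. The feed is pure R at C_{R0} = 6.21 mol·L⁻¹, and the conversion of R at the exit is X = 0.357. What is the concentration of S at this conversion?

1.89 mol·L⁻¹

C_R = C_{R0}(1−X) = 3.993 mol·L⁻¹.
Along a PFR/batch, dC_T/dC_R = −r_T/(r_S+r_T) = −k₂/(k₂+k₁·C_R).
Integrating from C_{R0} to C_R: C_T = (0.250/0.283)·ln[(0.250+0.283·6.21)/(0.250+0.283·3.99)] = 0.8834·ln(2.007/1.380) = 0.3311 mol·L⁻¹.
Then C_S = (C_{R0}−C_R) − C_T = 2.217 − 0.3311 = 1.886 mol·L⁻¹.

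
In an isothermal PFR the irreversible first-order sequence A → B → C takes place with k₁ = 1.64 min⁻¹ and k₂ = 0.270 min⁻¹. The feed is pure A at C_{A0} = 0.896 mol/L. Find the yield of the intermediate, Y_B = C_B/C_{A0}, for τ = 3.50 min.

The intermediate concentration in a first-order A→B→C sequence is C_B = k₁C_{A0}(e^(−k₁τ) − e^(−k₂τ))/(k₂−k₁).
e^(−k₁τ) = e^(−1.64×3.50) = e^(−5.740) = 0.003215; e^(−k₂τ) = e^(−0.9450) = 0.3887.
C_B = 1.64×0.896/(0.270−1.64) × (0.003215−0.3887) = (-1.073)×(-0.3855) = 0.4134 mol/L.
Y_B = C_B/C_{A0} = 0.4134/0.896 = 0.461.

0.461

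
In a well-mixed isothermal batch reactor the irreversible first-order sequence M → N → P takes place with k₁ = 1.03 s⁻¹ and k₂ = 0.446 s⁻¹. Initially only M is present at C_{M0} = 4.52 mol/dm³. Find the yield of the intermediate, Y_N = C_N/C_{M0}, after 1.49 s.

Solving the coupled first-order balances gives C_N(t) = [k₁/(k₂−k₁)]·C_{M0}·(e^(−k₁t) − e^(−k₂t)).
e^(−k₁t) = e^(−1.03×1.49) = e^(−1.535) = 0.2155; e^(−k₂t) = e^(−0.6645) = 0.5145.
C_N = 1.03×4.52/(0.446−1.03) × (0.2155−0.5145) = (-7.972)×(-0.2990) = 2.384 mol/dm³.
Y_N = C_N/C_{M0} = 2.384/4.52 = 0.527.

0.527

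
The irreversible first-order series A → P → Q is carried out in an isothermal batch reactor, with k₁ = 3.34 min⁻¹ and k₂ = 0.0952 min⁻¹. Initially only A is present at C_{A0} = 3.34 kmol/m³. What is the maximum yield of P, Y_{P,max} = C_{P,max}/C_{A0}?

For a first-order series the maximum intermediate yield is C_{P,max}/C_{A0} = (k₁/k₂)^[k₂/(k₂−k₁)].
= (3.34/0.0952)^(0.0952/(0.0952−3.34)) = (35.08)^(-0.02934) = 0.9009.

0.901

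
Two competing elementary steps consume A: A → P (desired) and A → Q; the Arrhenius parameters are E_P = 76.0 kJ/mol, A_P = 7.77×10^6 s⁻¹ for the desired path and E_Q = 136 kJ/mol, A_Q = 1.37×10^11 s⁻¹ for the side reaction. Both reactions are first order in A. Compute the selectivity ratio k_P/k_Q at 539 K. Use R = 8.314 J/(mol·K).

With equal orders, S_{P/Q} = k_P/k_Q = (A_P/A_Q)·exp[(E_Q−E_P)/(RT)].
(E_Q−E_P)/(RT) = (136−76.0)×10³/(8.314×539) = 60000/4481 = 13.39.
k_P/k_Q = (7.77×10^6/1.37×10^11)·exp(13.39) = 5.672×10^-5 × 6.529×10^5 = 37.0.

37.0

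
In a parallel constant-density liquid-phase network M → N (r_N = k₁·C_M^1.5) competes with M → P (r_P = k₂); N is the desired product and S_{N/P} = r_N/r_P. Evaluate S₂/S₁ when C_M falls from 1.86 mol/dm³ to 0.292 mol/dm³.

S_{N/P} = (k₁/k₂)·C_M^1.5, so S₂/S₁ = (C_{M,2}/C_{M,1})^1.5.
= (0.292/1.86)^1.5 = (0.1570)^1.5 = 0.0622.

0.0622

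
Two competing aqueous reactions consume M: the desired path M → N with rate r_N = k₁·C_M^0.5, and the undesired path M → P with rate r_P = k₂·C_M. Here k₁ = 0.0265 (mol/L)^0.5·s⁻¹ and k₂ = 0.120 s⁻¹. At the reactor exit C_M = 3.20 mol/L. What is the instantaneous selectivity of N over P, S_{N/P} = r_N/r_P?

S_{N/P} = r_N/r_P = (k₁·C_M^0.5)/(k₂·C_M) = (k₁/k₂)·C_M^-0.5.
= (0.0265×3.200^0.5) / (0.120×3.200) = 0.04740/0.3840 = 0.123.
The undesired path is higher order in M, so low C_M (CSTR or dilute feed) favours N.

0.123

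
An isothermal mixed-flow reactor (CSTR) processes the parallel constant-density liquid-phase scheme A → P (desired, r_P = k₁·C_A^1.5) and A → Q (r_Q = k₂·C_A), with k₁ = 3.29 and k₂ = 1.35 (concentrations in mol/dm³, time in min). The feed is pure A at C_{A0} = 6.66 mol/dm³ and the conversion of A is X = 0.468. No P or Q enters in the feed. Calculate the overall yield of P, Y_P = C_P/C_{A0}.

0.384

Exit C_A = C_{A0}(1−X) = 6.66×0.532 = 3.543 mol/dm³.
In a CSTR the entire volume is at exit conditions, so r_P = 3.29×3.543^1.5 = 21.94 and r_Q = 1.35×3.543 = 4.783.
Fraction of consumed A going to P: r_P/(r_P+r_Q) = 0.8210.
C_P = 0.8210·C_{A0}·X = 0.8210×6.66×0.468 = 2.56 mol/dm³; Y_P = C_P/C_{A0} = 0.384.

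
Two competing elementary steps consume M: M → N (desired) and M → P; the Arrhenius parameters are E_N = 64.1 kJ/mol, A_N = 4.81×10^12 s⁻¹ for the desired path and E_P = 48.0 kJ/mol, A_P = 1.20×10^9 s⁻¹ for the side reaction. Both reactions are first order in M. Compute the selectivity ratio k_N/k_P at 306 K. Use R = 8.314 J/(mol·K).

7.15

Since both paths have the same order in M, the concentration cancels and S_{N/P} = k_N/k_P = (A_N/A_P)·exp[(E_P−E_N)/(RT)].
(E_P−E_N)/(RT) = (48.0−64.1)×10³/(8.314×306) = -16100/2544 = -6.328.
k_N/k_P = (4.81×10^12/1.20×10^9)·exp(-6.328) = 4008 × 0.001785 = 7.15.
Since E_N > E_P, raising the temperature improves selectivity toward N.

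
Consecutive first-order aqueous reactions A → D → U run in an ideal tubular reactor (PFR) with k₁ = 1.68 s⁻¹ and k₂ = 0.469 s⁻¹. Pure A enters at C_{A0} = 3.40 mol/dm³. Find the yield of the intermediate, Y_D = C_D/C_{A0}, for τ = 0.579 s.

0.533

Solving the coupled first-order balances gives C_D(τ) = [k₁/(k₂−k₁)]·C_{A0}·(e^(−k₁τ) − e^(−k₂τ)).
e^(−k₁τ) = e^(−1.68×0.579) = e^(−0.9727) = 0.3781; e^(−k₂τ) = e^(−0.2716) = 0.7622.
C_D = 1.68×3.40/(0.469−1.68) × (0.3781−0.7622) = (-4.717)×(-0.3841) = 1.812 mol/dm³.
Y_D = C_D/C_{A0} = 1.812/3.40 = 0.533.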